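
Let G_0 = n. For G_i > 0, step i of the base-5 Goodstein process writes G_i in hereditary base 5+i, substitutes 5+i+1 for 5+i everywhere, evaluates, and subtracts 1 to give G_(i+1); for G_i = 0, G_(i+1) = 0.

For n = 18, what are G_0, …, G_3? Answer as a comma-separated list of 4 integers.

[0] 18 ≡ 3·5 + 3 (base 5). Lift 6: 21. −1: 20.
[1] 20 ≡ 3·6 + 2 (base 6). Lift 7: 23. −1: 22.
[2] 22 ≡ 3·7 + 1 (base 7). Lift 8: 25. −1: 24.

18, 20, 22, 24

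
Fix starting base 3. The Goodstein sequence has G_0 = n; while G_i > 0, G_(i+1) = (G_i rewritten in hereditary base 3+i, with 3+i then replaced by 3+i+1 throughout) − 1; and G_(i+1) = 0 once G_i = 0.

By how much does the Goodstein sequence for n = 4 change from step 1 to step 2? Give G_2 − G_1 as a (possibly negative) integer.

0

i=0: 4 = 3 + 1 (b=3); 3→4: 4 + 1 = 5; 5−1 = 4
i=1: 4 = 4 (b=4); 4→5: 5 = 5; 5−1 = 4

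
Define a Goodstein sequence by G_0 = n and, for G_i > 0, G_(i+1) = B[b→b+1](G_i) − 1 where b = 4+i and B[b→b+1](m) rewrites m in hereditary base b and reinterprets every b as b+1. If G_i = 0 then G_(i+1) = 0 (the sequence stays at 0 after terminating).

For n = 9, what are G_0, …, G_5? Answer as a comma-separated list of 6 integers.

9, 10, 11, 11, 11, 11

G_0 = 9. HB_4(9) = 2·4 + 1. Bump = 11. G_1 = 10.
G_1 = 10. HB_5(10) = 2·5. Bump = 12. G_2 = 11.
G_2 = 11. HB_6(11) = 6 + 5. Bump = 12. G_3 = 11.
G_3 = 11. HB_7(11) = 7 + 4. Bump = 12. G_4 = 11.
G_4 = 11. HB_8(11) = 8 + 3. Bump = 12. G_5 = 11.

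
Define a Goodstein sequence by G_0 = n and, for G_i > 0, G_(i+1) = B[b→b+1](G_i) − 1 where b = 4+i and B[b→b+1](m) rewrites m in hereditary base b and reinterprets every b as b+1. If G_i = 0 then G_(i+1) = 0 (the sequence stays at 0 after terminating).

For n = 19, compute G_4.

i=0: 19 = 4^2 + 3 (b=4); 4→5: 5^2 + 3 = 28; 28−1 = 27
i=1: 27 = 5^2 + 2 (b=5); 5→6: 6^2 + 2 = 38; 38−1 = 37
i=2: 37 = 6^2 + 1 (b=6); 6→7: 7^2 + 1 = 50; 50−1 = 49
i=3: 49 = 7^2 (b=7); 7→8: 8^2 = 64; 64−1 = 63
i=4: 63 = 7·8 + 7 (b=8); 8→9: 7·9 + 7 = 70; 70−1 = 69

63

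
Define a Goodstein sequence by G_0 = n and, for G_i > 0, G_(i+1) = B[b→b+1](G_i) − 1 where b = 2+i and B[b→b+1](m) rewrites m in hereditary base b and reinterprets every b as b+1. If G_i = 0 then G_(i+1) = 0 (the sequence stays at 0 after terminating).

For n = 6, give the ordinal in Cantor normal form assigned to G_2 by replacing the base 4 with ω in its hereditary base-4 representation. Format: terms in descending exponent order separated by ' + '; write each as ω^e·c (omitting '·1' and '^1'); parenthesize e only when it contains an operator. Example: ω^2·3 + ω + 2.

ω^ω + 1

step 0: 6 = 2^2 + 2; sub 3 for 2: 3^3 + 3; = 30; G_1 = 30−1 = 29
step 1: 29 = 3^3 + 2; sub 4 for 3: 4^4 + 2; = 258; G_2 = 258−1 = 257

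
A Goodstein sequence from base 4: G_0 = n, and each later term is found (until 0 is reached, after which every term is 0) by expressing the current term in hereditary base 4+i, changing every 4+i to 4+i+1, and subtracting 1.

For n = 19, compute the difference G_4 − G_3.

i=0: 19 = 4^2 + 3 (b=4); 4→5: 5^2 + 3 = 28; 28−1 = 27
i=1: 27 = 5^2 + 2 (b=5); 5→6: 6^2 + 2 = 38; 38−1 = 37
i=2: 37 = 6^2 + 1 (b=6); 6→7: 7^2 + 1 = 50; 50−1 = 49
i=3: 49 = 7^2 (b=7); 7→8: 8^2 = 64; 64−1 = 63

14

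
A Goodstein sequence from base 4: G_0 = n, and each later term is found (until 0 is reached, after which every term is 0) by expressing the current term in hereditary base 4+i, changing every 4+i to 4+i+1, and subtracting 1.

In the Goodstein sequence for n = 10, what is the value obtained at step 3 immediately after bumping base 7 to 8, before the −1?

14

[0] 10 ≡ 2·4 + 2 (base 4). Lift 5: 12. −1: 11.
[1] 11 ≡ 2·5 + 1 (base 5). Lift 6: 13. −1: 12.
[2] 12 ≡ 2·6 (base 6). Lift 7: 14. −1: 13.
[3] 13 ≡ 7 + 6 (base 7). Lift 8: 14. −1: 13.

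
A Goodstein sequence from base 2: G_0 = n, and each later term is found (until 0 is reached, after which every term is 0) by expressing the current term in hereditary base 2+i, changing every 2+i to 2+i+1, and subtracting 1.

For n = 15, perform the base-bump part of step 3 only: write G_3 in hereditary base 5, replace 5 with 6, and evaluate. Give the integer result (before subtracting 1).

326594

[0] 15 ≡ 2^(2 + 1) + 2^2 + 2 + 1 (base 2). Lift 3: 112. −1: 111.
[1] 111 ≡ 3^(3 + 1) + 3^3 + 3 (base 3). Lift 4: 1284. −1: 1283.
[2] 1283 ≡ 4^(4 + 1) + 4^4 + 3 (base 4). Lift 5: 18753. −1: 18752.
[3] 18752 ≡ 5^(5 + 1) + 5^5 + 2 (base 5). Lift 6: 326594. −1: 326593.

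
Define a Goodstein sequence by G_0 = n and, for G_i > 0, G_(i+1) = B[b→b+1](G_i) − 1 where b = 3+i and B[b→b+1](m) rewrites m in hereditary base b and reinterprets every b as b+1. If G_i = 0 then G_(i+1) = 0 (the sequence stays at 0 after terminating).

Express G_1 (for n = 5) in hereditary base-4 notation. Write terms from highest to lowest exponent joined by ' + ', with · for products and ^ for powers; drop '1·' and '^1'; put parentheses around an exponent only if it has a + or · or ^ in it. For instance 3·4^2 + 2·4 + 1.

4 + 1

[0] 5 ≡ 3 + 2 (base 3). Lift 4: 6. −1: 5.
[1] 5 ≡ 4 + 1 (base 4). Lift 5: 6. −1: 5.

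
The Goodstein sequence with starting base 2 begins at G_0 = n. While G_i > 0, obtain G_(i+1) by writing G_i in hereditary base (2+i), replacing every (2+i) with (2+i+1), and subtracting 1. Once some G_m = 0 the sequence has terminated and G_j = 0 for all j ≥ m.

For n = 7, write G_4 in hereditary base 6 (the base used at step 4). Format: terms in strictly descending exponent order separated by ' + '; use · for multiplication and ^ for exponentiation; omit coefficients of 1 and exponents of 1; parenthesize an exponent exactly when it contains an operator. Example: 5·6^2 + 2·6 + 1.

6^6 + 1

(0) 7|_2 = 2^2 + 2 + 1 ↦ 3^3 + 3 + 1|_3 = 31 ⇒ 30
(1) 30|_3 = 3^3 + 3 ↦ 4^4 + 4|_4 = 260 ⇒ 259
(2) 259|_4 = 4^4 + 3 ↦ 5^5 + 3|_5 = 3128 ⇒ 3127
(3) 3127|_5 = 5^5 + 2 ↦ 6^6 + 2|_6 = 46658 ⇒ 46657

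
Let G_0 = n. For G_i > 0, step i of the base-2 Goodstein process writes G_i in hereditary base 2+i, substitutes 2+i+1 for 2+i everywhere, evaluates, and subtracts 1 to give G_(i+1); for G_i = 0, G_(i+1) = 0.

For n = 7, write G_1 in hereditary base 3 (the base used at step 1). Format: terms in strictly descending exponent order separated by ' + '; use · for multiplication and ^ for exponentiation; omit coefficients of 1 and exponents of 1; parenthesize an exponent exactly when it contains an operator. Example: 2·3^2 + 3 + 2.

3^3 + 3

7 —HB2→ 2^2 + 2 + 1 —bump→ 3^3 + 3 + 1 = 31 —(−1)→ 30
30 —HB3→ 3^3 + 3 —bump→ 4^4 + 4 = 260 —(−1)→ 259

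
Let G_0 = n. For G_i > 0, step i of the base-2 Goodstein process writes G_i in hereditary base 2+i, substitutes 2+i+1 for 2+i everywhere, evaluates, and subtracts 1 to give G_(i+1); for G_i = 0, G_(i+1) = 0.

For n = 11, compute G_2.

base 2: 11 = 2^(2 + 1) + 2 + 1; at 3: 3^(3 + 1) + 3 + 1 = 85; next = 84
base 3: 84 = 3^(3 + 1) + 3; at 4: 4^(4 + 1) + 4 = 1028; next = 1027
base 4: 1027 = 4^(4 + 1) + 3; at 5: 5^(5 + 1) + 3 = 15628; next = 15627

1027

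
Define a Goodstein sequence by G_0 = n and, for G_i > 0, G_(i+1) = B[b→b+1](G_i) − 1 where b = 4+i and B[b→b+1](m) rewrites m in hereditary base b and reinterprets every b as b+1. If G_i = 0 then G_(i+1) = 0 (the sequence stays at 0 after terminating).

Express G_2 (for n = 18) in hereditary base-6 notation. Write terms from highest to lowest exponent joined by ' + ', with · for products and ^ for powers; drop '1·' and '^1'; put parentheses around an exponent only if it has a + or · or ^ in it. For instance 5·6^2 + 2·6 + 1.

6^2

i=0: 18 = 4^2 + 2 (b=4); 4→5: 5^2 + 2 = 27; 27−1 = 26
i=1: 26 = 5^2 + 1 (b=5); 5→6: 6^2 + 1 = 37; 37−1 = 36
i=2: 36 = 6^2 (b=6); 6→7: 7^2 = 49; 49−1 = 48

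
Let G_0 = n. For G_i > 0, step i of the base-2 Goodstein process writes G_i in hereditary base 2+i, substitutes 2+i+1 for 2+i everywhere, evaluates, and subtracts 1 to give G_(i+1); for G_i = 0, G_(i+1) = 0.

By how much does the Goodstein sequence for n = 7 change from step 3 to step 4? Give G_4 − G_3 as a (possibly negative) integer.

43530

i=0: 7 = 2^2 + 2 + 1 (b=2); 2→3: 3^3 + 3 + 1 = 31; 31−1 = 30
i=1: 30 = 3^3 + 3 (b=3); 3→4: 4^4 + 4 = 260; 260−1 = 259
i=2: 259 = 4^4 + 3 (b=4); 4→5: 5^5 + 3 = 3128; 3128−1 = 3127
i=3: 3127 = 5^5 + 2 (b=5); 5→6: 6^6 + 2 = 46658; 46658−1 = 46657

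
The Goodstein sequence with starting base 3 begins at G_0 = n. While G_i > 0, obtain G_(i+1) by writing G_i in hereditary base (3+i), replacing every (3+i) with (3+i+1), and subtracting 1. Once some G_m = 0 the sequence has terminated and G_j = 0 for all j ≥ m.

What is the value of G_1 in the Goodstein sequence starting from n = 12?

step 0: 12 = 3^2 + 3; sub 4 for 3: 4^2 + 4; = 20; G_1 = 20−1 = 19
step 1: 19 = 4^2 + 3; sub 5 for 4: 5^2 + 3; = 28; G_2 = 28−1 = 27

19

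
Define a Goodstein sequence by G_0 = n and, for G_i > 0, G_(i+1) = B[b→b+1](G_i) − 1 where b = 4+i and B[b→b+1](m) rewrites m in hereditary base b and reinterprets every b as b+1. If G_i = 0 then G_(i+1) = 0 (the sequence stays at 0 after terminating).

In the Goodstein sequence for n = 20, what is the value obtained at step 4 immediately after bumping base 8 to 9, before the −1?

82

i=0: 20 = 4^2 + 4 (b=4); 4→5: 5^2 + 5 = 30; 30−1 = 29
i=1: 29 = 5^2 + 4 (b=5); 5→6: 6^2 + 4 = 40; 40−1 = 39
i=2: 39 = 6^2 + 3 (b=6); 6→7: 7^2 + 3 = 52; 52−1 = 51
i=3: 51 = 7^2 + 2 (b=7); 7→8: 8^2 + 2 = 66; 66−1 = 65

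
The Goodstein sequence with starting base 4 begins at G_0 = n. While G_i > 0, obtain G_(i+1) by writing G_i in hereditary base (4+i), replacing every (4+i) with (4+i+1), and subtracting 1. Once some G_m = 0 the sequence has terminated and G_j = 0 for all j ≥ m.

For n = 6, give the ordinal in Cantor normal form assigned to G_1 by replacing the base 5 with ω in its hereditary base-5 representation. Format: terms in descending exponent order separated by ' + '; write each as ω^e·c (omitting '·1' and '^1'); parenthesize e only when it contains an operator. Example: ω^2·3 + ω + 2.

ω + 1

[0] 6 ≡ 4 + 2 (base 4). Lift 5: 7. −1: 6.
[1] 6 ≡ 5 + 1 (base 5). Lift 6: 7. −1: 6.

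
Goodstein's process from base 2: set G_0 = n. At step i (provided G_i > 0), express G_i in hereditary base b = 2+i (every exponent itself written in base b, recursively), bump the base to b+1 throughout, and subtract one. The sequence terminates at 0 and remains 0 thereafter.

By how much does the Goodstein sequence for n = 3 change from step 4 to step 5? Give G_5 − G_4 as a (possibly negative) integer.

[0] 3 ≡ 2 + 1 (base 2). Lift 3: 4. −1: 3.
[1] 3 ≡ 3 (base 3). Lift 4: 4. −1: 3.
[2] 3 ≡ 3 (base 4). Lift 5: 3. −1: 2.
[3] 2 ≡ 2 (base 5). Lift 6: 2. −1: 1.
[4] 1 ≡ 1 (base 6). Lift 7: 1. −1: 0.

-1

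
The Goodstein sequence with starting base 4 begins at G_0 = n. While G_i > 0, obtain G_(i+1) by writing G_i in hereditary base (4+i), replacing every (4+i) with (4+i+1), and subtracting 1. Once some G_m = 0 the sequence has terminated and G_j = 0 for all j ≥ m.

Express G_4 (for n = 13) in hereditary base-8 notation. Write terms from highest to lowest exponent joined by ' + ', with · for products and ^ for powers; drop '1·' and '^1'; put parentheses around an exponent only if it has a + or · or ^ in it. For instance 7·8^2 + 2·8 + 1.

2·8 + 3

G_0=13  [base 4] 3·4 + 1  →[4↦5]→  3·5 + 1 = 16  −1 ⇒ G_1=15
G_1=15  [base 5] 3·5  →[5↦6]→  3·6 = 18  −1 ⇒ G_2=17
G_2=17  [base 6] 2·6 + 5  →[6↦7]→  2·7 + 5 = 19  −1 ⇒ G_3=18
G_3=18  [base 7] 2·7 + 4  →[7↦8]→  2·8 + 4 = 20  −1 ⇒ G_4=19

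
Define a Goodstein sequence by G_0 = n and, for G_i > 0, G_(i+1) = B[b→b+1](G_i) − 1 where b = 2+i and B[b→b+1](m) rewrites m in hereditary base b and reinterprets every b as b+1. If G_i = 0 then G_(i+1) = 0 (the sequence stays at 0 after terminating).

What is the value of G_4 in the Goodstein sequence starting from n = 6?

46655

i=0: 6 = 2^2 + 2 (b=2); 2→3: 3^3 + 3 = 30; 30−1 = 29
i=1: 29 = 3^3 + 2 (b=3); 3→4: 4^4 + 2 = 258; 258−1 = 257
i=2: 257 = 4^4 + 1 (b=4); 4→5: 5^5 + 1 = 3126; 3126−1 = 3125
i=3: 3125 = 5^5 (b=5); 5→6: 6^6 = 46656; 46656−1 = 46655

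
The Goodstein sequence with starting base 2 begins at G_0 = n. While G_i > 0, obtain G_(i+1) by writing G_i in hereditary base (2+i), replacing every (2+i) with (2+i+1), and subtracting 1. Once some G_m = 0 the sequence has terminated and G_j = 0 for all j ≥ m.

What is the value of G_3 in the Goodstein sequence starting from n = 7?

i=0: 7 = 2^2 + 2 + 1 (b=2); 2→3: 3^3 + 3 + 1 = 31; 31−1 = 30
i=1: 30 = 3^3 + 3 (b=3); 3→4: 4^4 + 4 = 260; 260−1 = 259
i=2: 259 = 4^4 + 3 (b=4); 4→5: 5^5 + 3 = 3128; 3128−1 = 3127
i=3: 3127 = 5^5 + 2 (b=5); 5→6: 6^6 + 2 = 46658; 46658−1 = 46657

3127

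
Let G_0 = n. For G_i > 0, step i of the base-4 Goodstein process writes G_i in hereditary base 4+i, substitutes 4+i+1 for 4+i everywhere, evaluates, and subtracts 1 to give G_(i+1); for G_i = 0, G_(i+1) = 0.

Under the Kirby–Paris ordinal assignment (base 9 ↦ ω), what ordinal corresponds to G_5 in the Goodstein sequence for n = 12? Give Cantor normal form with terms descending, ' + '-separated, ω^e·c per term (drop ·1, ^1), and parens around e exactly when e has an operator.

ω·2

step 0: 12 = 3·4; sub 5 for 4: 3·5; = 15; G_1 = 15−1 = 14
step 1: 14 = 2·5 + 4; sub 6 for 5: 2·6 + 4; = 16; G_2 = 16−1 = 15
step 2: 15 = 2·6 + 3; sub 7 for 6: 2·7 + 3; = 17; G_3 = 17−1 = 16
step 3: 16 = 2·7 + 2; sub 8 for 7: 2·8 + 2; = 18; G_4 = 18−1 = 17
step 4: 17 = 2·8 + 1; sub 9 for 8: 2·9 + 1; = 19; G_5 = 19−1 = 18
step 5: 18 = 2·9; sub 10 for 9: 2·10; = 20; G_6 = 20−1 = 19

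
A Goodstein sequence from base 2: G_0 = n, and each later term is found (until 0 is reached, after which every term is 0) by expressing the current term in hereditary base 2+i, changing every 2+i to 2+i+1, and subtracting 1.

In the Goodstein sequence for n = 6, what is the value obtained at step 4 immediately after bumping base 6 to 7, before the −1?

98040

G_0=6  [base 2] 2^2 + 2  →[2↦3]→  3^3 + 3 = 30  −1 ⇒ G_1=29
G_1=29  [base 3] 3^3 + 2  →[3↦4]→  4^4 + 2 = 258  −1 ⇒ G_2=257
G_2=257  [base 4] 4^4 + 1  →[4↦5]→  5^5 + 1 = 3126  −1 ⇒ G_3=3125
G_3=3125  [base 5] 5^5  →[5↦6]→  6^6 = 46656  −1 ⇒ G_4=46655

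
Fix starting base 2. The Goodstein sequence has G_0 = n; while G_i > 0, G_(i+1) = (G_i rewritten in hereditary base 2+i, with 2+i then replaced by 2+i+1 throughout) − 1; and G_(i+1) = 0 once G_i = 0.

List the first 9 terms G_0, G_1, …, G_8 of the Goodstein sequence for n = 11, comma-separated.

base 2: 11 = 2^(2 + 1) + 2 + 1; at 3: 3^(3 + 1) + 3 + 1 = 85; next = 84
base 3: 84 = 3^(3 + 1) + 3; at 4: 4^(4 + 1) + 4 = 1028; next = 1027
base 4: 1027 = 4^(4 + 1) + 3; at 5: 5^(5 + 1) + 3 = 15628; next = 15627
base 5: 15627 = 5^(5 + 1) + 2; at 6: 6^(6 + 1) + 2 = 279938; next = 279937
base 6: 279937 = 6^(6 + 1) + 1; at 7: 7^(7 + 1) + 1 = 5764802; next = 5764801
base 7: 5764801 = 7^(7 + 1); at 8: 8^(8 + 1) = 134217728; next = 134217727
base 8: 134217727 = 7·8^8 + 7·8^7 + 7·8^6 + 7·8^5 + 7·8^4 + 7·8^3 + 7·8^2 + 7·8 + 7; at 9: 7·9^9 + 7·9^7 + 7·9^6 + 7·9^5 + 7·9^4 + 7·9^3 + 7·9^2 + 7·9 + 7 = 2749609303; next = 2749609302
base 9: 2749609302 = 7·9^9 + 7·9^7 + 7·9^6 + 7·9^5 + 7·9^4 + 7·9^3 + 7·9^2 + 7·9 + 6; at 10: 7·10^10 + 7·10^7 + 7·10^6 + 7·10^5 + 7·10^4 + 7·10^3 + 7·10^2 + 7·10 + 6 = 70077777776; next = 70077777775

11, 84, 1027, 15627, 279937, 5764801, 134217727, 2749609302, 70077777775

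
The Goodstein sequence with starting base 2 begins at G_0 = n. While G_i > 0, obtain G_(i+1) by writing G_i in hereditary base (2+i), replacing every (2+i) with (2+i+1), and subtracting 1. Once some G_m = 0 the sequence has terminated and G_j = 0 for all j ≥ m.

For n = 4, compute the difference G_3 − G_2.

base 2: 4 = 2^2; at 3: 3^3 = 27; next = 26
base 3: 26 = 2·3^2 + 2·3 + 2; at 4: 2·4^2 + 2·4 + 2 = 42; next = 41
base 4: 41 = 2·4^2 + 2·4 + 1; at 5: 2·5^2 + 2·5 + 1 = 61; next = 60

19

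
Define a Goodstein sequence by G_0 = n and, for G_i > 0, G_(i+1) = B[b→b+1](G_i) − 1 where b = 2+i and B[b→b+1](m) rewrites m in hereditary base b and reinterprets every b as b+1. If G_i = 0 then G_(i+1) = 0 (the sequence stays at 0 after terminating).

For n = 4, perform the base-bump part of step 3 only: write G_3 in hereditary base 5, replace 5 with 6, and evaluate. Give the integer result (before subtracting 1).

base 2: 4 = 2^2; at 3: 3^3 = 27; next = 26
base 3: 26 = 2·3^2 + 2·3 + 2; at 4: 2·4^2 + 2·4 + 2 = 42; next = 41
base 4: 41 = 2·4^2 + 2·4 + 1; at 5: 2·5^2 + 2·5 + 1 = 61; next = 60
base 5: 60 = 2·5^2 + 2·5; at 6: 2·6^2 + 2·6 = 84; next = 83

84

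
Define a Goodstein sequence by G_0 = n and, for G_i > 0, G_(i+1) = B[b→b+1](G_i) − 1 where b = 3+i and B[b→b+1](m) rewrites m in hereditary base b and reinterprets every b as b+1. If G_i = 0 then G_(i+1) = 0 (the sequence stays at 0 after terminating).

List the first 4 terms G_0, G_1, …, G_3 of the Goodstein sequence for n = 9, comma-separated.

9, 15, 17, 19

(0) 9|_3 = 3^2 ↦ 4^2|_4 = 16 ⇒ 15
(1) 15|_4 = 3·4 + 3 ↦ 3·5 + 3|_5 = 18 ⇒ 17
(2) 17|_5 = 3·5 + 2 ↦ 3·6 + 2|_6 = 20 ⇒ 19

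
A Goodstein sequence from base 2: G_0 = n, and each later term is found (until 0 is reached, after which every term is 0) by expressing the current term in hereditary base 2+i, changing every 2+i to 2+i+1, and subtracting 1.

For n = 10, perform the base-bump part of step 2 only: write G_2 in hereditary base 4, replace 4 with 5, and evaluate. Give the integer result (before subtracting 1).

15626

[0] 10 ≡ 2^(2 + 1) + 2 (base 2). Lift 3: 84. −1: 83.
[1] 83 ≡ 3^(3 + 1) + 2 (base 3). Lift 4: 1026. −1: 1025.
[2] 1025 ≡ 4^(4 + 1) + 1 (base 4). Lift 5: 15626. −1: 15625.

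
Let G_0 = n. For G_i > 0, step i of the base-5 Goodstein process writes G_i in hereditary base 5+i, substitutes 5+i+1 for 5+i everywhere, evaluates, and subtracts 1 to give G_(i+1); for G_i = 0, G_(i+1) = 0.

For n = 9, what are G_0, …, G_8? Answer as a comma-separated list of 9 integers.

(0) 9|_5 = 5 + 4 ↦ 6 + 4|_6 = 10 ⇒ 9
(1) 9|_6 = 6 + 3 ↦ 7 + 3|_7 = 10 ⇒ 9
(2) 9|_7 = 7 + 2 ↦ 8 + 2|_8 = 10 ⇒ 9
(3) 9|_8 = 8 + 1 ↦ 9 + 1|_9 = 10 ⇒ 9
(4) 9|_9 = 9 ↦ 10|_10 = 10 ⇒ 9
(5) 9|_10 = 9 ↦ 9|_11 = 9 ⇒ 8
(6) 8|_11 = 8 ↦ 8|_12 = 8 ⇒ 7
(7) 7|_12 = 7 ↦ 7|_13 = 7 ⇒ 6

9, 9, 9, 9, 9, 9, 8, 7, 6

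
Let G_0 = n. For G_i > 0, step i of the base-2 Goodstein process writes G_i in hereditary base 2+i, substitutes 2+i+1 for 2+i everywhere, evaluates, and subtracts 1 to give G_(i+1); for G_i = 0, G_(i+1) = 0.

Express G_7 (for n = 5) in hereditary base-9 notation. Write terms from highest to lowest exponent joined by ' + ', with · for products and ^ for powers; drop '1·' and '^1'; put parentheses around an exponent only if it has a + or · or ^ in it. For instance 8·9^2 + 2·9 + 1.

3·9^3 + 3·9^2 + 2·9 + 6

base 2: 5 = 2^2 + 1; at 3: 3^3 + 1 = 28; next = 27
base 3: 27 = 3^3; at 4: 4^4 = 256; next = 255
base 4: 255 = 3·4^3 + 3·4^2 + 3·4 + 3; at 5: 3·5^3 + 3·5^2 + 3·5 + 3 = 468; next = 467
base 5: 467 = 3·5^3 + 3·5^2 + 3·5 + 2; at 6: 3·6^3 + 3·6^2 + 3·6 + 2 = 776; next = 775
base 6: 775 = 3·6^3 + 3·6^2 + 3·6 + 1; at 7: 3·7^3 + 3·7^2 + 3·7 + 1 = 1198; next = 1197
base 7: 1197 = 3·7^3 + 3·7^2 + 3·7; at 8: 3·8^3 + 3·8^2 + 3·8 = 1752; next = 1751
base 8: 1751 = 3·8^3 + 3·8^2 + 2·8 + 7; at 9: 3·9^3 + 3·9^2 + 2·9 + 7 = 2455; next = 2454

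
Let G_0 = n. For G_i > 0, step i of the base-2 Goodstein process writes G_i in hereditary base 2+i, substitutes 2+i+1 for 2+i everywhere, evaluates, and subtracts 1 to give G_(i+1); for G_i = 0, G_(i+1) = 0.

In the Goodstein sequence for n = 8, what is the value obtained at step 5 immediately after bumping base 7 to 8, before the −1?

[0] 8 ≡ 2^(2 + 1) (base 2). Lift 3: 81. −1: 80.
[1] 80 ≡ 2·3^3 + 2·3^2 + 2·3 + 2 (base 3). Lift 4: 554. −1: 553.
[2] 553 ≡ 2·4^4 + 2·4^2 + 2·4 + 1 (base 4). Lift 5: 6311. −1: 6310.
[3] 6310 ≡ 2·5^5 + 2·5^2 + 2·5 (base 5). Lift 6: 93396. −1: 93395.
[4] 93395 ≡ 2·6^6 + 2·6^2 + 6 + 5 (base 6). Lift 7: 1647196. −1: 1647195.

33554572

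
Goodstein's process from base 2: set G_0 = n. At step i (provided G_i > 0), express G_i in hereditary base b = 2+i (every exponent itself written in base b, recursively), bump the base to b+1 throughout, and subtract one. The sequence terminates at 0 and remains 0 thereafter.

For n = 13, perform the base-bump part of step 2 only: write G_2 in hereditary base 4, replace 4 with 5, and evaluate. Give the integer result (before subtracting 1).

16093

step 0: 13 = 2^(2 + 1) + 2^2 + 1; sub 3 for 2: 3^(3 + 1) + 3^3 + 1; = 109; G_1 = 109−1 = 108
step 1: 108 = 3^(3 + 1) + 3^3; sub 4 for 3: 4^(4 + 1) + 4^4; = 1280; G_2 = 1280−1 = 1279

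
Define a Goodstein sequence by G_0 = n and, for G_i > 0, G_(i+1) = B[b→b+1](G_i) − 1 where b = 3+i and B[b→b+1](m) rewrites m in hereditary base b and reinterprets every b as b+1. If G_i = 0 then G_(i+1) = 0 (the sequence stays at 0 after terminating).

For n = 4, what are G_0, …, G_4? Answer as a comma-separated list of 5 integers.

4, 4, 4, 3, 2

4 —HB3→ 3 + 1 —bump→ 4 + 1 = 5 —(−1)→ 4
4 —HB4→ 4 —bump→ 5 = 5 —(−1)→ 4
4 —HB5→ 4 —bump→ 4 = 4 —(−1)→ 3
3 —HB6→ 3 —bump→ 3 = 3 —(−1)→ 2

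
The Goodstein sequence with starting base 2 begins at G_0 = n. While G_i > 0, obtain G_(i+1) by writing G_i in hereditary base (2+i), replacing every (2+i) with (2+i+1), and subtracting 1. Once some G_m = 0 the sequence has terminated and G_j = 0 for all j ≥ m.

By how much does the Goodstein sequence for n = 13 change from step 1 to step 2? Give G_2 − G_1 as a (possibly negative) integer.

1171

(0) 13|_2 = 2^(2 + 1) + 2^2 + 1 ↦ 3^(3 + 1) + 3^3 + 1|_3 = 109 ⇒ 108
(1) 108|_3 = 3^(3 + 1) + 3^3 ↦ 4^(4 + 1) + 4^4|_4 = 1280 ⇒ 1279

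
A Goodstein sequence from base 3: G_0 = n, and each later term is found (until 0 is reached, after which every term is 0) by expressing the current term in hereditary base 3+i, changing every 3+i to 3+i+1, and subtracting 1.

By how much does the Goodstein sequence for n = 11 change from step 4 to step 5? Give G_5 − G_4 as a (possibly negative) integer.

4

[0] 11 ≡ 3^2 + 2 (base 3). Lift 4: 18. −1: 17.
[1] 17 ≡ 4^2 + 1 (base 4). Lift 5: 26. −1: 25.
[2] 25 ≡ 5^2 (base 5). Lift 6: 36. −1: 35.
[3] 35 ≡ 5·6 + 5 (base 6). Lift 7: 40. −1: 39.
[4] 39 ≡ 5·7 + 4 (base 7). Lift 8: 44. −1: 43.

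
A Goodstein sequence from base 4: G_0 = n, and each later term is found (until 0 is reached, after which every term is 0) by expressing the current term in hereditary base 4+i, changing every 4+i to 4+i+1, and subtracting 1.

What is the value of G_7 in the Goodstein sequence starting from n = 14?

(0) 14|_4 = 3·4 + 2 ↦ 3·5 + 2|_5 = 17 ⇒ 16
(1) 16|_5 = 3·5 + 1 ↦ 3·6 + 1|_6 = 19 ⇒ 18
(2) 18|_6 = 3·6 ↦ 3·7|_7 = 21 ⇒ 20
(3) 20|_7 = 2·7 + 6 ↦ 2·8 + 6|_8 = 22 ⇒ 21
(4) 21|_8 = 2·8 + 5 ↦ 2·9 + 5|_9 = 23 ⇒ 22
(5) 22|_9 = 2·9 + 4 ↦ 2·10 + 4|_10 = 24 ⇒ 23
(6) 23|_10 = 2·10 + 3 ↦ 2·11 + 3|_11 = 25 ⇒ 24

24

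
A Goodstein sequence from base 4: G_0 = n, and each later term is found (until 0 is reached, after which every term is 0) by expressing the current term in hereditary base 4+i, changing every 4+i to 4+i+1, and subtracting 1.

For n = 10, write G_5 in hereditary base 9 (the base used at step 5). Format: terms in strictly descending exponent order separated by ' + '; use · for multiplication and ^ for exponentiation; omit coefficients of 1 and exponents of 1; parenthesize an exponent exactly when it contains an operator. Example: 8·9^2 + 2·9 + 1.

9 + 4

base 4: 10 = 2·4 + 2; at 5: 2·5 + 2 = 12; next = 11
base 5: 11 = 2·5 + 1; at 6: 2·6 + 1 = 13; next = 12
base 6: 12 = 2·6; at 7: 2·7 = 14; next = 13
base 7: 13 = 7 + 6; at 8: 8 + 6 = 14; next = 13
base 8: 13 = 8 + 5; at 9: 9 + 5 = 14; next = 13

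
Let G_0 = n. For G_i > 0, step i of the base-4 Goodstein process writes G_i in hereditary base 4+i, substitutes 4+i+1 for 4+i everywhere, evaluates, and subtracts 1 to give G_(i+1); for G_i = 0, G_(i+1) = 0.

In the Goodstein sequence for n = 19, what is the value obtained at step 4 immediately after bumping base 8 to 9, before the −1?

70

[0] 19 ≡ 4^2 + 3 (base 4). Lift 5: 28. −1: 27.
[1] 27 ≡ 5^2 + 2 (base 5). Lift 6: 38. −1: 37.
[2] 37 ≡ 6^2 + 1 (base 6). Lift 7: 50. −1: 49.
[3] 49 ≡ 7^2 (base 7). Lift 8: 64. −1: 63.
[4] 63 ≡ 7·8 + 7 (base 8). Lift 9: 70. −1: 69.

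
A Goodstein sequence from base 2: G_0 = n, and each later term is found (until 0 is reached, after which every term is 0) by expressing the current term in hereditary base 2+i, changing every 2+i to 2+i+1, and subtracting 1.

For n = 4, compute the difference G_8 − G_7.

38

step 0: 4 = 2^2; sub 3 for 2: 3^3; = 27; G_1 = 27−1 = 26
step 1: 26 = 2·3^2 + 2·3 + 2; sub 4 for 3: 2·4^2 + 2·4 + 2; = 42; G_2 = 42−1 = 41
step 2: 41 = 2·4^2 + 2·4 + 1; sub 5 for 4: 2·5^2 + 2·5 + 1; = 61; G_3 = 61−1 = 60
step 3: 60 = 2·5^2 + 2·5; sub 6 for 5: 2·6^2 + 2·6; = 84; G_4 = 84−1 = 83
step 4: 83 = 2·6^2 + 6 + 5; sub 7 for 6: 2·7^2 + 7 + 5; = 110; G_5 = 110−1 = 109
step 5: 109 = 2·7^2 + 7 + 4; sub 8 for 7: 2·8^2 + 8 + 4; = 140; G_6 = 140−1 = 139
step 6: 139 = 2·8^2 + 8 + 3; sub 9 for 8: 2·9^2 + 9 + 3; = 174; G_7 = 174−1 = 173
step 7: 173 = 2·9^2 + 9 + 2; sub 10 for 9: 2·10^2 + 10 + 2; = 212; G_8 = 212−1 = 211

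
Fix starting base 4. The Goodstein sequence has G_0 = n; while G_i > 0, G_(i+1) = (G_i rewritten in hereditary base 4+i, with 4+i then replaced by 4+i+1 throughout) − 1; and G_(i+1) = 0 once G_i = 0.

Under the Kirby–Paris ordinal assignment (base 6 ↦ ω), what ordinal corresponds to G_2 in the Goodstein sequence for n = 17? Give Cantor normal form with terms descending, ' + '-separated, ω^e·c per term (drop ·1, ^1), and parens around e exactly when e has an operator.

ω·5 + 5

i=0: 17 = 4^2 + 1 (b=4); 4→5: 5^2 + 1 = 26; 26−1 = 25
i=1: 25 = 5^2 (b=5); 5→6: 6^2 = 36; 36−1 = 35
i=2: 35 = 5·6 + 5 (b=6); 6→7: 5·7 + 5 = 40; 40−1 = 39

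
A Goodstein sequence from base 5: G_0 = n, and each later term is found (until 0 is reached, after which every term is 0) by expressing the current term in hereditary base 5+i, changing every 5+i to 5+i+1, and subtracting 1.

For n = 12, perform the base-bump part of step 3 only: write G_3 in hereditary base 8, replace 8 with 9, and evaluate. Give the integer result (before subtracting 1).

16

base 5: 12 = 2·5 + 2; at 6: 2·6 + 2 = 14; next = 13
base 6: 13 = 2·6 + 1; at 7: 2·7 + 1 = 15; next = 14
base 7: 14 = 2·7; at 8: 2·8 = 16; next = 15
base 8: 15 = 8 + 7; at 9: 9 + 7 = 16; next = 15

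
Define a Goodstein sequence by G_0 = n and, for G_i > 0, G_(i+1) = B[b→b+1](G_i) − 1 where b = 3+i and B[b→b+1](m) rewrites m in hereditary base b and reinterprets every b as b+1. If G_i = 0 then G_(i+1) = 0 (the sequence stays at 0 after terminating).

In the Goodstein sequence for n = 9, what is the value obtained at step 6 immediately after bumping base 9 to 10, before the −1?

26

[0] 9 ≡ 3^2 (base 3). Lift 4: 16. −1: 15.
[1] 15 ≡ 3·4 + 3 (base 4). Lift 5: 18. −1: 17.
[2] 17 ≡ 3·5 + 2 (base 5). Lift 6: 20. −1: 19.
[3] 19 ≡ 3·6 + 1 (base 6). Lift 7: 22. −1: 21.
[4] 21 ≡ 3·7 (base 7). Lift 8: 24. −1: 23.
[5] 23 ≡ 2·8 + 7 (base 8). Lift 9: 25. −1: 24.
[6] 24 ≡ 2·9 + 6 (base 9). Lift 10: 26. −1: 25.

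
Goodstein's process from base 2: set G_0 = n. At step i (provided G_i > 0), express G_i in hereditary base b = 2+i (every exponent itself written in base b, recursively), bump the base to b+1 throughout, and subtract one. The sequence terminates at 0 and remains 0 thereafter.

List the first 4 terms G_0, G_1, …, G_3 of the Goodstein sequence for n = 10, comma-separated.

10, 83, 1025, 15625

base 2: 10 = 2^(2 + 1) + 2; at 3: 3^(3 + 1) + 3 = 84; next = 83
base 3: 83 = 3^(3 + 1) + 2; at 4: 4^(4 + 1) + 2 = 1026; next = 1025
base 4: 1025 = 4^(4 + 1) + 1; at 5: 5^(5 + 1) + 1 = 15626; next = 15625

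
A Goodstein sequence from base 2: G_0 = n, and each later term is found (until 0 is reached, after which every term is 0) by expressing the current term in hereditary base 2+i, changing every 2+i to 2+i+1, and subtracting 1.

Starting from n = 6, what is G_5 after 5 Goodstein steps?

i=0: 6 = 2^2 + 2 (b=2); 2→3: 3^3 + 3 = 30; 30−1 = 29
i=1: 29 = 3^3 + 2 (b=3); 3→4: 4^4 + 2 = 258; 258−1 = 257
i=2: 257 = 4^4 + 1 (b=4); 4→5: 5^5 + 1 = 3126; 3126−1 = 3125
i=3: 3125 = 5^5 (b=5); 5→6: 6^6 = 46656; 46656−1 = 46655
i=4: 46655 = 5·6^5 + 5·6^4 + 5·6^3 + 5·6^2 + 5·6 + 5 (b=6); 6→7: 5·7^5 + 5·7^4 + 5·7^3 + 5·7^2 + 5·7 + 5 = 98040; 98040−1 = 98039
i=5: 98039 = 5·7^5 + 5·7^4 + 5·7^3 + 5·7^2 + 5·7 + 4 (b=7); 7→8: 5·8^5 + 5·8^4 + 5·8^3 + 5·8^2 + 5·8 + 4 = 187244; 187244−1 = 187243

98039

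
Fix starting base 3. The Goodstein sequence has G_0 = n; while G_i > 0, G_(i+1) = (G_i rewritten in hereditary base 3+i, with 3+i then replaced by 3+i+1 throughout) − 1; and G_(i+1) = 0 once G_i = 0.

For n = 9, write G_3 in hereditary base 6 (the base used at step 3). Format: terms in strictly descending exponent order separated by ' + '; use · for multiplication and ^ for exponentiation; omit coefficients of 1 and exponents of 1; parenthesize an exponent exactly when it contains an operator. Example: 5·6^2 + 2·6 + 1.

base 3: 9 = 3^2; at 4: 4^2 = 16; next = 15
base 4: 15 = 3·4 + 3; at 5: 3·5 + 3 = 18; next = 17
base 5: 17 = 3·5 + 2; at 6: 3·6 + 2 = 20; next = 19
base 6: 19 = 3·6 + 1; at 7: 3·7 + 1 = 22; next = 21

3·6 + 1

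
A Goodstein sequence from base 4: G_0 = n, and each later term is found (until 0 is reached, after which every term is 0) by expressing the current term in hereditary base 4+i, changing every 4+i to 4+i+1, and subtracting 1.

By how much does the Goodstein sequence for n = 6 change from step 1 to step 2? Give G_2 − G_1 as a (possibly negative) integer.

0

step 0: 6 = 4 + 2; sub 5 for 4: 5 + 2; = 7; G_1 = 7−1 = 6
step 1: 6 = 5 + 1; sub 6 for 5: 6 + 1; = 7; G_2 = 7−1 = 6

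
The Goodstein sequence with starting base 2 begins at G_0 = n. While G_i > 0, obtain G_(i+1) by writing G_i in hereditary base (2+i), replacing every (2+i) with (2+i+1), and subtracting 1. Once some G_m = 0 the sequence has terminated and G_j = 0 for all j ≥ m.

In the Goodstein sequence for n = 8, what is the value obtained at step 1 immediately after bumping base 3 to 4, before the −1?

8 —HB2→ 2^(2 + 1) —bump→ 3^(3 + 1) = 81 —(−1)→ 80
80 —HB3→ 2·3^3 + 2·3^2 + 2·3 + 2 —bump→ 2·4^4 + 2·4^2 + 2·4 + 2 = 554 —(−1)→ 553

554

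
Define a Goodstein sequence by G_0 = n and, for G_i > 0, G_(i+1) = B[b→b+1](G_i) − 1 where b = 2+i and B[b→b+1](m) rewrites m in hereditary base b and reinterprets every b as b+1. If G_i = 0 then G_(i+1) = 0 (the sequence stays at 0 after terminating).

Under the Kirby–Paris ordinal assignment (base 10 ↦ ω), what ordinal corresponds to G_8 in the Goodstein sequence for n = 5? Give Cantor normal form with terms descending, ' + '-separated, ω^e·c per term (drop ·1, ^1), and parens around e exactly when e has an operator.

ω^3·3 + ω^2·3 + ω·2 + 5

G_0=5  [base 2] 2^2 + 1  →[2↦3]→  3^3 + 1 = 28  −1 ⇒ G_1=27
G_1=27  [base 3] 3^3  →[3↦4]→  4^4 = 256  −1 ⇒ G_2=255
G_2=255  [base 4] 3·4^3 + 3·4^2 + 3·4 + 3  →[4↦5]→  3·5^3 + 3·5^2 + 3·5 + 3 = 468  −1 ⇒ G_3=467
G_3=467  [base 5] 3·5^3 + 3·5^2 + 3·5 + 2  →[5↦6]→  3·6^3 + 3·6^2 + 3·6 + 2 = 776  −1 ⇒ G_4=775
G_4=775  [base 6] 3·6^3 + 3·6^2 + 3·6 + 1  →[6↦7]→  3·7^3 + 3·7^2 + 3·7 + 1 = 1198  −1 ⇒ G_5=1197
G_5=1197  [base 7] 3·7^3 + 3·7^2 + 3·7  →[7↦8]→  3·8^3 + 3·8^2 + 3·8 = 1752  −1 ⇒ G_6=1751
G_6=1751  [base 8] 3·8^3 + 3·8^2 + 2·8 + 7  →[8↦9]→  3·9^3 + 3·9^2 + 2·9 + 7 = 2455  −1 ⇒ G_7=2454
G_7=2454  [base 9] 3·9^3 + 3·9^2 + 2·9 + 6  →[9↦10]→  3·10^3 + 3·10^2 + 2·10 + 6 = 3326  −1 ⇒ G_8=3325
G_8=3325  [base 10] 3·10^3 + 3·10^2 + 2·10 + 5  →[10↦11]→  3·11^3 + 3·11^2 + 2·11 + 5 = 4383  −1 ⇒ G_9=4382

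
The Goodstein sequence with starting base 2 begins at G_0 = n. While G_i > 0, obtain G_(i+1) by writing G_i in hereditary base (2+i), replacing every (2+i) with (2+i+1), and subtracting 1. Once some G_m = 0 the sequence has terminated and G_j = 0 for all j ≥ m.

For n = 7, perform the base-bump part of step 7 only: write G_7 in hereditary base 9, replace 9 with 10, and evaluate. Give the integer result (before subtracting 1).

77777776

[0] 7 ≡ 2^2 + 2 + 1 (base 2). Lift 3: 31. −1: 30.
[1] 30 ≡ 3^3 + 3 (base 3). Lift 4: 260. −1: 259.
[2] 259 ≡ 4^4 + 3 (base 4). Lift 5: 3128. −1: 3127.
[3] 3127 ≡ 5^5 + 2 (base 5). Lift 6: 46658. −1: 46657.
[4] 46657 ≡ 6^6 + 1 (base 6). Lift 7: 823544. −1: 823543.
[5] 823543 ≡ 7^7 (base 7). Lift 8: 16777216. −1: 16777215.
[6] 16777215 ≡ 7·8^7 + 7·8^6 + 7·8^5 + 7·8^4 + 7·8^3 + 7·8^2 + 7·8 + 7 (base 8). Lift 9: 37665880. −1: 37665879.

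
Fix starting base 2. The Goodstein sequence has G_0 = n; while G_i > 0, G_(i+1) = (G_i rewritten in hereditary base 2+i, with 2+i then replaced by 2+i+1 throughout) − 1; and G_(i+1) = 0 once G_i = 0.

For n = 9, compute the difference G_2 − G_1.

942

i=0: 9 = 2^(2 + 1) + 1 (b=2); 2→3: 3^(3 + 1) + 1 = 82; 82−1 = 81
i=1: 81 = 3^(3 + 1) (b=3); 3→4: 4^(4 + 1) = 1024; 1024−1 = 1023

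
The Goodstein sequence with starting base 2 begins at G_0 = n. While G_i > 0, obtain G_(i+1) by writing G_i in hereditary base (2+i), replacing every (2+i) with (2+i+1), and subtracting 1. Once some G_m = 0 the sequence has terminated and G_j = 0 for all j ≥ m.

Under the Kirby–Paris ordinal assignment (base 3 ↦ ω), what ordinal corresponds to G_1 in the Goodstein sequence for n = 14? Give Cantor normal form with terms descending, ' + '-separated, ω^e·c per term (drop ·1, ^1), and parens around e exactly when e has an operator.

ω^(ω + 1) + ω^ω + 2

base 2: 14 = 2^(2 + 1) + 2^2 + 2; at 3: 3^(3 + 1) + 3^3 + 3 = 111; next = 110
base 3: 110 = 3^(3 + 1) + 3^3 + 2; at 4: 4^(4 + 1) + 4^4 + 2 = 1282; next = 1281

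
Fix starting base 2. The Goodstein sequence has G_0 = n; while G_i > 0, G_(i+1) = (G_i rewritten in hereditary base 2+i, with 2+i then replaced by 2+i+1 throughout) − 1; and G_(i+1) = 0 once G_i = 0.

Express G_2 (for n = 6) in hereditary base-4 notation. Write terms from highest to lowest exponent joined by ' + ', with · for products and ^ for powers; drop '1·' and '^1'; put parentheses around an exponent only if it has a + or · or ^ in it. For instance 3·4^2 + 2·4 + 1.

4^4 + 1

[0] 6 ≡ 2^2 + 2 (base 2). Lift 3: 30. −1: 29.
[1] 29 ≡ 3^3 + 2 (base 3). Lift 4: 258. −1: 257.
[2] 257 ≡ 4^4 + 1 (base 4). Lift 5: 3126. −1: 3125.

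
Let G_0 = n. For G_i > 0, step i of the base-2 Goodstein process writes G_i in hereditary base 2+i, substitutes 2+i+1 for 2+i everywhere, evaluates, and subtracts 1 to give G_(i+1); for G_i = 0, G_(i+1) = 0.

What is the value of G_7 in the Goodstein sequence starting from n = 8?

base 2: 8 = 2^(2 + 1); at 3: 3^(3 + 1) = 81; next = 80
base 3: 80 = 2·3^3 + 2·3^2 + 2·3 + 2; at 4: 2·4^4 + 2·4^2 + 2·4 + 2 = 554; next = 553
base 4: 553 = 2·4^4 + 2·4^2 + 2·4 + 1; at 5: 2·5^5 + 2·5^2 + 2·5 + 1 = 6311; next = 6310
base 5: 6310 = 2·5^5 + 2·5^2 + 2·5; at 6: 2·6^6 + 2·6^2 + 2·6 = 93396; next = 93395
base 6: 93395 = 2·6^6 + 2·6^2 + 6 + 5; at 7: 2·7^7 + 2·7^2 + 7 + 5 = 1647196; next = 1647195
base 7: 1647195 = 2·7^7 + 2·7^2 + 7 + 4; at 8: 2·8^8 + 2·8^2 + 8 + 4 = 33554572; next = 33554571
base 8: 33554571 = 2·8^8 + 2·8^2 + 8 + 3; at 9: 2·9^9 + 2·9^2 + 9 + 3 = 774841152; next = 774841151
base 9: 774841151 = 2·9^9 + 2·9^2 + 9 + 2; at 10: 2·10^10 + 2·10^2 + 10 + 2 = 20000000212; next = 20000000211

774841151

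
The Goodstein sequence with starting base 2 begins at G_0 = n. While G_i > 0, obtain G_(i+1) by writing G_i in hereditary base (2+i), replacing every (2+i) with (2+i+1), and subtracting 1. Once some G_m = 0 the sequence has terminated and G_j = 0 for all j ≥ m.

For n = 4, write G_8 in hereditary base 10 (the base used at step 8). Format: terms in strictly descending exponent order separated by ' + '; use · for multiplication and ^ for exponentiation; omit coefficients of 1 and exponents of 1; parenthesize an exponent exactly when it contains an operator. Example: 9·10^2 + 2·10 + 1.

G_0=4  [base 2] 2^2  →[2↦3]→  3^3 = 27  −1 ⇒ G_1=26
G_1=26  [base 3] 2·3^2 + 2·3 + 2  →[3↦4]→  2·4^2 + 2·4 + 2 = 42  −1 ⇒ G_2=41
G_2=41  [base 4] 2·4^2 + 2·4 + 1  →[4↦5]→  2·5^2 + 2·5 + 1 = 61  −1 ⇒ G_3=60
G_3=60  [base 5] 2·5^2 + 2·5  →[5↦6]→  2·6^2 + 2·6 = 84  −1 ⇒ G_4=83
G_4=83  [base 6] 2·6^2 + 6 + 5  →[6↦7]→  2·7^2 + 7 + 5 = 110  −1 ⇒ G_5=109
G_5=109  [base 7] 2·7^2 + 7 + 4  →[7↦8]→  2·8^2 + 8 + 4 = 140  −1 ⇒ G_6=139
G_6=139  [base 8] 2·8^2 + 8 + 3  →[8↦9]→  2·9^2 + 9 + 3 = 174  −1 ⇒ G_7=173
G_7=173  [base 9] 2·9^2 + 9 + 2  →[9↦10]→  2·10^2 + 10 + 2 = 212  −1 ⇒ G_8=211
G_8=211  [base 10] 2·10^2 + 10 + 1  →[10↦11]→  2·11^2 + 11 + 1 = 254  −1 ⇒ G_9=253

2·10^2 + 10 + 1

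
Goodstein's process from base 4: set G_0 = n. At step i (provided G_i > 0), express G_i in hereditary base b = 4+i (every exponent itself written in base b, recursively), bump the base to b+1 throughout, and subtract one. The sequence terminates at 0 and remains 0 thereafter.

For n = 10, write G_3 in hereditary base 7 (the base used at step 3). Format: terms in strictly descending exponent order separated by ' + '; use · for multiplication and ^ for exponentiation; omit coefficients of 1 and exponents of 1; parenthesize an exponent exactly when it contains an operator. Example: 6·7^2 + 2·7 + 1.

(0) 10|_4 = 2·4 + 2 ↦ 2·5 + 2|_5 = 12 ⇒ 11
(1) 11|_5 = 2·5 + 1 ↦ 2·6 + 1|_6 = 13 ⇒ 12
(2) 12|_6 = 2·6 ↦ 2·7|_7 = 14 ⇒ 13
(3) 13|_7 = 7 + 6 ↦ 8 + 6|_8 = 14 ⇒ 13

7 + 6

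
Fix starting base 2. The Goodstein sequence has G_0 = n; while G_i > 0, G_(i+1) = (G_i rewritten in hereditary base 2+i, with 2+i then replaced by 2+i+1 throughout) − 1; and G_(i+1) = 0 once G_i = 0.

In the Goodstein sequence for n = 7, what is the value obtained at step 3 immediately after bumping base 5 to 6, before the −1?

46658

(0) 7|_2 = 2^2 + 2 + 1 ↦ 3^3 + 3 + 1|_3 = 31 ⇒ 30
(1) 30|_3 = 3^3 + 3 ↦ 4^4 + 4|_4 = 260 ⇒ 259
(2) 259|_4 = 4^4 + 3 ↦ 5^5 + 3|_5 = 3128 ⇒ 3127
(3) 3127|_5 = 5^5 + 2 ↦ 6^6 + 2|_6 = 46658 ⇒ 46657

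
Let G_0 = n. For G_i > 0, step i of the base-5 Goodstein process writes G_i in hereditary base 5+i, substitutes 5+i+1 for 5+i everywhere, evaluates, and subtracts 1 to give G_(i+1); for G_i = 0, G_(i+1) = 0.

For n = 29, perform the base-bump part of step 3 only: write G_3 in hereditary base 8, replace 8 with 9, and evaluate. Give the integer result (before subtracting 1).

82

step 0: 29 = 5^2 + 4; sub 6 for 5: 6^2 + 4; = 40; G_1 = 40−1 = 39
step 1: 39 = 6^2 + 3; sub 7 for 6: 7^2 + 3; = 52; G_2 = 52−1 = 51
step 2: 51 = 7^2 + 2; sub 8 for 7: 8^2 + 2; = 66; G_3 = 66−1 = 65
step 3: 65 = 8^2 + 1; sub 9 for 8: 9^2 + 1; = 82; G_4 = 82−1 = 81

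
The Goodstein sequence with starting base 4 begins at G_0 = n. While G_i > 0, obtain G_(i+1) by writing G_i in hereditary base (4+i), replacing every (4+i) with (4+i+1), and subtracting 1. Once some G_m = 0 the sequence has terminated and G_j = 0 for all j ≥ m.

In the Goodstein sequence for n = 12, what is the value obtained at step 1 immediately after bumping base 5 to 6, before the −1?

[0] 12 ≡ 3·4 (base 4). Lift 5: 15. −1: 14.
[1] 14 ≡ 2·5 + 4 (base 5). Lift 6: 16. −1: 15.

16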